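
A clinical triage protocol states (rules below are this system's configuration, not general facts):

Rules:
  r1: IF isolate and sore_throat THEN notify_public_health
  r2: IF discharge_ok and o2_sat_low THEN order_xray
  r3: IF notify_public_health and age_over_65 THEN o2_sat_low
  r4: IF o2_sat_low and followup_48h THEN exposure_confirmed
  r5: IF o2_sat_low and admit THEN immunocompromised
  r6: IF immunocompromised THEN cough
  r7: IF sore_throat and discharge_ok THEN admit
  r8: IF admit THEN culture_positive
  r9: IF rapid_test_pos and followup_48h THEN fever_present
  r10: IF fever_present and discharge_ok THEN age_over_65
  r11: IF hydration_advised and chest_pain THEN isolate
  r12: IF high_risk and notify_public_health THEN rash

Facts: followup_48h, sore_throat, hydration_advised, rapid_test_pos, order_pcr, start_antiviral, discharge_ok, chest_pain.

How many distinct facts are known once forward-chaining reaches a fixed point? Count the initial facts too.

19

[1] r7 [IF sore_throat and discharge_ok THEN admit]; r9 [IF rapid_test_pos and followup_48h THEN fever_present]; r11 [IF hydration_advised and chest_pain THEN isolate]. ⇒ new: admit, fever_present, isolate.
[2] r1 [IF isolate and sore_throat THEN notify_public_health]; r8 [IF admit THEN culture_positive]; r10 [IF fever_present and discharge_ok THEN age_over_65]. ⇒ new: notify_public_health, culture_positive, age_over_65.
[3] r3 [IF notify_public_health and age_over_65 THEN o2_sat_low]. ⇒ new: o2_sat_low.
[4] r2 [IF discharge_ok and o2_sat_low THEN order_xray]; r4 [IF o2_sat_low and followup_48h THEN exposure_confirmed]; r5 [IF o2_sat_low and admit THEN immunocompromised]. ⇒ new: order_xray, exposure_confirmed, immunocompromised.
[5] r6 [IF immunocompromised THEN cough]. ⇒ new: cough.
Closure: {admit, age_over_65, chest_pain, cough, culture_positive, discharge_ok, exposure_confirmed, fever_present, followup_48h, hydration_advised, immunocompromised, isolate, notify_public_health, o2_sat_low, order_pcr, order_xray, rapid_test_pos, sore_throat, start_antiviral} — 19 facts.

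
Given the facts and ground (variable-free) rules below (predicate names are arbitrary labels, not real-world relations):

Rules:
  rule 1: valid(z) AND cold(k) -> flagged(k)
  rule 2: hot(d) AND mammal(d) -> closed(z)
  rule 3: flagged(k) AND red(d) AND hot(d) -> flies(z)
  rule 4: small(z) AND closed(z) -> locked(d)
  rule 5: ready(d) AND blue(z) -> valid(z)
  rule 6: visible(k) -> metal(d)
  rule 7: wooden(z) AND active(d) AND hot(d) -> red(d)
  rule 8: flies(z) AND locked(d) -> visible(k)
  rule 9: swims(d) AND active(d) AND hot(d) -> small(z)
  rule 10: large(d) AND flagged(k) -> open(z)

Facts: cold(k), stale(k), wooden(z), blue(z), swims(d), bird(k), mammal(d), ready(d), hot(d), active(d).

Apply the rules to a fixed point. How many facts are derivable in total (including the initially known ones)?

19

Round 1 fires rule 2, rule 5, rule 7, rule 9, giving closed(z), valid(z), red(d), small(z).
Round 2 fires rule 1, rule 4, giving flagged(k), locked(d).
Round 3 fires rule 3, giving flies(z).
Round 4 fires rule 8, giving visible(k).
Round 5 fires rule 6, giving metal(d).
Closure: {active(d), bird(k), blue(z), closed(z), cold(k), flagged(k), flies(z), hot(d), locked(d), mammal(d), metal(d), ready(d), red(d), small(z), stale(k), swims(d), valid(z), visible(k), wooden(z)} — 19 facts.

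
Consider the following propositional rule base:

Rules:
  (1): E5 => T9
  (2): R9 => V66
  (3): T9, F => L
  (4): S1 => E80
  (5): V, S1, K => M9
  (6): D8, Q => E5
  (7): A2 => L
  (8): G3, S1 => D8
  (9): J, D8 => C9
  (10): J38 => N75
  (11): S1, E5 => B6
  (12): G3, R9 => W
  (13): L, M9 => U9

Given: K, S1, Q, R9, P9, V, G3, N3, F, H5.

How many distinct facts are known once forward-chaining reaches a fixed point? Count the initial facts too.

20

Round 1: (2) [R9 => V66]; (4) [S1 => E80]; (5) [V, S1, K => M9]; (8) [G3, S1 => D8]; (12) [G3, R9 => W]. New: V66, E80, M9, D8, W.
Round 2: (6) [D8, Q => E5]. New: E5.
Round 3: (1) [E5 => T9]; (11) [S1, E5 => B6]. New: T9, B6.
Round 4: (3) [T9, F => L]. New: L.
Round 5: (13) [L, M9 => U9]. New: U9.
Closure: {B6, D8, E5, E80, F, G3, H5, K, L, M9, N3, P9, Q, R9, S1, T9, U9, V, V66, W} — 20 facts.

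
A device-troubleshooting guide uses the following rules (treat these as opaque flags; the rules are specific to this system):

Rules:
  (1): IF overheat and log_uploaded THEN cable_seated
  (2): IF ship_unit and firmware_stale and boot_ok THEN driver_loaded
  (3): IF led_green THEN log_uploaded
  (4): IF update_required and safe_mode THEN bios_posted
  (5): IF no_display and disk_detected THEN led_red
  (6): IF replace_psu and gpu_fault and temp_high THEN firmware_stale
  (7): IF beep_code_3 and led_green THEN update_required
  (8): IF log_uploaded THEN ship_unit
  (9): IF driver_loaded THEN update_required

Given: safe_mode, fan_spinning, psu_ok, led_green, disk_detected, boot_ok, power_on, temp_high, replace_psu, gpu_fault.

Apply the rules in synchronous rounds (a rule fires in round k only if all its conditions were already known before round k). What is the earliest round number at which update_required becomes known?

Round 1 fires (3), (6), giving log_uploaded, firmware_stale.
Round 2 fires (8), giving ship_unit.
Round 3 fires (2), giving driver_loaded.
Round 4 fires (9), giving update_required.
update_required first appears in round 4.

4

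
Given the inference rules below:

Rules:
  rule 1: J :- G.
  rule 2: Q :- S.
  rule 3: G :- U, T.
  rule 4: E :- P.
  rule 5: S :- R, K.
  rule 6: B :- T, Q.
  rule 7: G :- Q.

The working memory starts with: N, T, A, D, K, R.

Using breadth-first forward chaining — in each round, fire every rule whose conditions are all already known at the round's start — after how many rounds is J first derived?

4

[1] rule 5 [S :- R, K.]. ⇒ new: S.
[2] rule 2 [Q :- S.]. ⇒ new: Q.
[3] rule 6 [B :- T, Q.]; rule 7 [G :- Q.]. ⇒ new: B, G.
[4] rule 1 [J :- G.]. ⇒ new: J.
J first appears in round 4.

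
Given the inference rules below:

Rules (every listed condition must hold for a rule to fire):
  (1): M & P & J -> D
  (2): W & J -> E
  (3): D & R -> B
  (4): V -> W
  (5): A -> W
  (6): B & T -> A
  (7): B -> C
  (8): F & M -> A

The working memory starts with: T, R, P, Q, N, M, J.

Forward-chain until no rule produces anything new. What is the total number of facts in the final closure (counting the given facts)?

Round 1 fires (1), giving D.
Round 2 fires (3), giving B.
Round 3 fires (6), (7), giving A, C.
Round 4 fires (5), giving W.
Round 5 fires (2), giving E.
Closure: {A, B, C, D, E, J, M, N, P, Q, R, T, W} — 13 facts.

13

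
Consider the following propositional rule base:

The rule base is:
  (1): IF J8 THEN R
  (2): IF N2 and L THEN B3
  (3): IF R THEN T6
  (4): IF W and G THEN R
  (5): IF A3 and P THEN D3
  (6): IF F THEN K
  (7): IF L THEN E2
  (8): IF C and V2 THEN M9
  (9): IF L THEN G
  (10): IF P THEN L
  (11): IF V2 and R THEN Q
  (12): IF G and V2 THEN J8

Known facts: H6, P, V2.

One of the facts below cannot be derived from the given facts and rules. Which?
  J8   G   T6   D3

Round 1 — (10), derive L.
Round 2 — (7), (9), derive E2, G.
Round 3 — (12), derive J8.
Round 4 — (1), derive R.
Round 5 — (3), (11), derive T6, Q.
Derived: G (round 2), J8 (round 3), T6 (round 5). D3 never appears in any round.

D3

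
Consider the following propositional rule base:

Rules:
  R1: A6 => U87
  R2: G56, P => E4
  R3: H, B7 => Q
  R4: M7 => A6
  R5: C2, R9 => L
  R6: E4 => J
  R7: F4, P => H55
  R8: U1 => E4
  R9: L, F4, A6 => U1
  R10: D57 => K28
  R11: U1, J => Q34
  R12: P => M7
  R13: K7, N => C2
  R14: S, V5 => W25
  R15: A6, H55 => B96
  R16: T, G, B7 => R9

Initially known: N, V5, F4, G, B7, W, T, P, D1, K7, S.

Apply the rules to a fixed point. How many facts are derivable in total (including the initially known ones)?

24

[1] R7 [F4, P => H55]; R12 [P => M7]; R13 [K7, N => C2]; R14 [S, V5 => W25]; R16 [T, G, B7 => R9]. ⇒ new: H55, M7, C2, W25, R9.
[2] R4 [M7 => A6]; R5 [C2, R9 => L]. ⇒ new: A6, L.
[3] R1 [A6 => U87]; R9 [L, F4, A6 => U1]; R15 [A6, H55 => B96]. ⇒ new: U87, U1, B96.
[4] R8 [U1 => E4]. ⇒ new: E4.
[5] R6 [E4 => J]. ⇒ new: J.
[6] R11 [U1, J => Q34]. ⇒ new: Q34.
Closure: {A6, B7, B96, C2, D1, E4, F4, G, H55, J, K7, L, M7, N, P, Q34, R9, S, T, U1, U87, V5, W, W25} — 24 facts.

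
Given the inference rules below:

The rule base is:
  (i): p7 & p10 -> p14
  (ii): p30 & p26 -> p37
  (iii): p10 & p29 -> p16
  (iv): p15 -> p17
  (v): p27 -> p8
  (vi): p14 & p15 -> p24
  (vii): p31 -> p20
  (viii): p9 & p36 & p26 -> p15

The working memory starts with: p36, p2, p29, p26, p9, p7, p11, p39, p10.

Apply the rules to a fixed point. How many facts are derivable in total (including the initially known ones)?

14

[1] (i) [p7 & p10 -> p14]; (iii) [p10 & p29 -> p16]; (viii) [p9 & p36 & p26 -> p15]. ⇒ new: p14, p16, p15.
[2] (iv) [p15 -> p17]; (vi) [p14 & p15 -> p24]. ⇒ new: p17, p24.
Closure: {p10, p11, p14, p15, p16, p17, p2, p24, p26, p29, p36, p39, p7, p9} — 14 facts.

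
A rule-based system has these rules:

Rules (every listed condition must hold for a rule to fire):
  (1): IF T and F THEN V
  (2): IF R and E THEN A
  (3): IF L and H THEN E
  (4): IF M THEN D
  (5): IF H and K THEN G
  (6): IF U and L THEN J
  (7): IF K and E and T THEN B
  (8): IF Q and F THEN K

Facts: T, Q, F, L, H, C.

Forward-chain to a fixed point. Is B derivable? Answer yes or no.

Round 1: (1) [IF T and F THEN V]; (3) [IF L and H THEN E]; (8) [IF Q and F THEN K]. Adds V, E, K.
Round 2: (5) [IF H and K THEN G]; (7) [IF K and E and T THEN B]. Adds G, B.
B appears in round 2, so it is derivable.

yes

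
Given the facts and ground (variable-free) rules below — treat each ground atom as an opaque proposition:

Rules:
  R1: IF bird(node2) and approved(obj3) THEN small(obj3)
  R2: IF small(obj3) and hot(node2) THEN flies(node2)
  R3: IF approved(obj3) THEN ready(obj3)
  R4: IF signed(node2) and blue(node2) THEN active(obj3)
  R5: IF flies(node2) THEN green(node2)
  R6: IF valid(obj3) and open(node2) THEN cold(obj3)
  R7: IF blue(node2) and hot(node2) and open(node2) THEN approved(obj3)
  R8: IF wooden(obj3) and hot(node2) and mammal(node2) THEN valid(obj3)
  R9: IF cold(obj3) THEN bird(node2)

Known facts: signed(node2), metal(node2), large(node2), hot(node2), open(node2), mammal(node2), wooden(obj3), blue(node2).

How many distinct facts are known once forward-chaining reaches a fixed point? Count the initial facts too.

17

Round 1: R4 [IF signed(node2) and blue(node2) THEN active(obj3)]; R7 [IF blue(node2) and hot(node2) and open(node2) THEN approved(obj3)]; R8 [IF wooden(obj3) and hot(node2) and mammal(node2) THEN valid(obj3)]. New: active(obj3), approved(obj3), valid(obj3).
Round 2: R3 [IF approved(obj3) THEN ready(obj3)]; R6 [IF valid(obj3) and open(node2) THEN cold(obj3)]. New: ready(obj3), cold(obj3).
Round 3: R9 [IF cold(obj3) THEN bird(node2)]. New: bird(node2).
Round 4: R1 [IF bird(node2) and approved(obj3) THEN small(obj3)]. New: small(obj3).
Round 5: R2 [IF small(obj3) and hot(node2) THEN flies(node2)]. New: flies(node2).
Round 6: R5 [IF flies(node2) THEN green(node2)]. New: green(node2).
Closure: {active(obj3), approved(obj3), bird(node2), blue(node2), cold(obj3), flies(node2), green(node2), hot(node2), large(node2), mammal(node2), metal(node2), open(node2), ready(obj3), signed(node2), small(obj3), valid(obj3), wooden(obj3)} — 17 facts.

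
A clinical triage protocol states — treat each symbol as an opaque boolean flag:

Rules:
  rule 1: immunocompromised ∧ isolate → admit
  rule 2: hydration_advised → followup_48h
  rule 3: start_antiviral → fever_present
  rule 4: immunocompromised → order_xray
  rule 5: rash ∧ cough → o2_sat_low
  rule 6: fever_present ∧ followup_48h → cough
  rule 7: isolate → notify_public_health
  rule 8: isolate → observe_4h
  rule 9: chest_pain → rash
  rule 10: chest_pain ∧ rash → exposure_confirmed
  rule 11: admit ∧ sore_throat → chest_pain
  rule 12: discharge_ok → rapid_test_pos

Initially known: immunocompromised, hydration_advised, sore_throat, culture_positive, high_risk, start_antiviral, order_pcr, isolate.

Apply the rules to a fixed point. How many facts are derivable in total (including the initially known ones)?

Round 1 fires rule 1, rule 2, rule 3, rule 4, rule 7, rule 8, giving admit, followup_48h, fever_present, order_xray, notify_public_health, observe_4h.
Round 2 fires rule 6, rule 11, giving cough, chest_pain.
Round 3 fires rule 9, giving rash.
Round 4 fires rule 5, rule 10, giving o2_sat_low, exposure_confirmed.
Closure: {admit, chest_pain, cough, culture_positive, exposure_confirmed, fever_present, followup_48h, high_risk, hydration_advised, immunocompromised, isolate, notify_public_health, o2_sat_low, observe_4h, order_pcr, order_xray, rash, sore_throat, start_antiviral} — 19 facts.

19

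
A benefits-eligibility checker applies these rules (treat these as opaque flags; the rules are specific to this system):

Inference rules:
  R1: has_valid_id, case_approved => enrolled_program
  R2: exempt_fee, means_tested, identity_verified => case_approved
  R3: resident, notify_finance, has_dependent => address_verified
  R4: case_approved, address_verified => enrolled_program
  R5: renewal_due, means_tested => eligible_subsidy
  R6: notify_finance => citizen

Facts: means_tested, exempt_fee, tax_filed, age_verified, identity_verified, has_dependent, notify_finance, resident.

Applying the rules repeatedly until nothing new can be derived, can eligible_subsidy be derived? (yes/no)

Round 1: R2 [exempt_fee, means_tested, identity_verified => case_approved]; R3 [resident, notify_finance, has_dependent => address_verified]; R6 [notify_finance => citizen]. New: case_approved, address_verified, citizen.
Round 2: R4 [case_approved, address_verified => enrolled_program]. New: enrolled_program.
Fixed point reached. eligible_subsidy is concluded only by R5; R5 needs renewal_due (never derived).

no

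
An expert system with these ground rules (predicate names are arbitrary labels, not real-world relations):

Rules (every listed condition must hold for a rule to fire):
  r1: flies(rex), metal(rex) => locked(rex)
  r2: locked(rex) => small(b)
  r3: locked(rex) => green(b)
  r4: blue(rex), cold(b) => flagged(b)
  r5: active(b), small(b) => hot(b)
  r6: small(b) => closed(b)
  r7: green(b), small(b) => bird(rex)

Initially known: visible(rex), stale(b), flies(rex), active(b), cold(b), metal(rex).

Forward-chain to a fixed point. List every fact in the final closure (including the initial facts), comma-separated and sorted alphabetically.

active(b), bird(rex), closed(b), cold(b), flies(rex), green(b), hot(b), locked(rex), metal(rex), small(b), stale(b), visible(rex)

Round 1 fires r1, giving locked(rex).
Round 2 fires r2, r3, giving small(b), green(b).
Round 3 fires r5, r6, r7, giving hot(b), closed(b), bird(rex).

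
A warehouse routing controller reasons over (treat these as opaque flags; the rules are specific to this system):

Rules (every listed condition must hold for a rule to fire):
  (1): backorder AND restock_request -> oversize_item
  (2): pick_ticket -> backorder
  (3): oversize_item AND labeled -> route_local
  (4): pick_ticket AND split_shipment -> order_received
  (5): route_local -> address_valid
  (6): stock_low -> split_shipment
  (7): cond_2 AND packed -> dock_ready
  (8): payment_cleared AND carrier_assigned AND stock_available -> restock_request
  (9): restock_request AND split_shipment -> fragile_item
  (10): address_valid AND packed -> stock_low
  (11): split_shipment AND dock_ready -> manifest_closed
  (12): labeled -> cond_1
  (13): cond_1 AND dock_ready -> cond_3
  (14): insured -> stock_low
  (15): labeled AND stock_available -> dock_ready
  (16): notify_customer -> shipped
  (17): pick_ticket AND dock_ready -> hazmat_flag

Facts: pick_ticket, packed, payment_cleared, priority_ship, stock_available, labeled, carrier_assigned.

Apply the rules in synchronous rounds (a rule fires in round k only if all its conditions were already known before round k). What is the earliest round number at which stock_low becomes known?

Round 1: (2) [pick_ticket -> backorder]; (8) [payment_cleared AND carrier_assigned AND stock_available -> restock_request]; (12) [labeled -> cond_1]; (15) [labeled AND stock_available -> dock_ready]. Adds backorder, restock_request, cond_1, dock_ready.
Round 2: (1) [backorder AND restock_request -> oversize_item]; (13) [cond_1 AND dock_ready -> cond_3]; (17) [pick_ticket AND dock_ready -> hazmat_flag]. Adds oversize_item, cond_3, hazmat_flag.
Round 3: (3) [oversize_item AND labeled -> route_local]. Adds route_local.
Round 4: (5) [route_local -> address_valid]. Adds address_valid.
Round 5: (10) [address_valid AND packed -> stock_low]. Adds stock_low.
stock_low first appears in round 5.

5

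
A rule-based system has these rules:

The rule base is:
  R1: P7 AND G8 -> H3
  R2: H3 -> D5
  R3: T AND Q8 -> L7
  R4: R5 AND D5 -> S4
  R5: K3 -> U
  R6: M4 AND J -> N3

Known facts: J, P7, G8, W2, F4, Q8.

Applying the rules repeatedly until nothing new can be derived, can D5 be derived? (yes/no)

Round 1: R1 [P7 AND G8 -> H3]. New: H3.
Round 2: R2 [H3 -> D5]. New: D5.
D5 appears in round 2, so it is derivable.

yes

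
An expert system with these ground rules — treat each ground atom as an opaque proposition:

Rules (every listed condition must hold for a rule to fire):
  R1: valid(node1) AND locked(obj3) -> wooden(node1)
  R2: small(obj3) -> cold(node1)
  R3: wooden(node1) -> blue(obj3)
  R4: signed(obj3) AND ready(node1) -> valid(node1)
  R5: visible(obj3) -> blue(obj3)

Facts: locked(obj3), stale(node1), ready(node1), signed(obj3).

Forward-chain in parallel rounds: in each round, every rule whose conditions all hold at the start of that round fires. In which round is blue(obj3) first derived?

Round 1 fires R4, giving valid(node1).
Round 2 fires R1, giving wooden(node1).
Round 3 fires R3, giving blue(obj3).
blue(obj3) first appears in round 3.

3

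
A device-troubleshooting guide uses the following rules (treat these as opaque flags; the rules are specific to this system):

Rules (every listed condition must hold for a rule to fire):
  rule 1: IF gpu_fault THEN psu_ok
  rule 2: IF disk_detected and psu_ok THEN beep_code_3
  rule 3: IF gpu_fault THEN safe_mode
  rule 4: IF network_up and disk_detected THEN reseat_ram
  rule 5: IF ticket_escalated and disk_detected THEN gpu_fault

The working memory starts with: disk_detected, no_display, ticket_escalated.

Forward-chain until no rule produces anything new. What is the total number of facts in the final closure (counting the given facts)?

[1] rule 5 [IF ticket_escalated and disk_detected THEN gpu_fault]. ⇒ new: gpu_fault.
[2] rule 1 [IF gpu_fault THEN psu_ok]; rule 3 [IF gpu_fault THEN safe_mode]. ⇒ new: psu_ok, safe_mode.
[3] rule 2 [IF disk_detected and psu_ok THEN beep_code_3]. ⇒ new: beep_code_3.
Closure: {beep_code_3, disk_detected, gpu_fault, no_display, psu_ok, safe_mode, ticket_escalated} — 7 facts.

7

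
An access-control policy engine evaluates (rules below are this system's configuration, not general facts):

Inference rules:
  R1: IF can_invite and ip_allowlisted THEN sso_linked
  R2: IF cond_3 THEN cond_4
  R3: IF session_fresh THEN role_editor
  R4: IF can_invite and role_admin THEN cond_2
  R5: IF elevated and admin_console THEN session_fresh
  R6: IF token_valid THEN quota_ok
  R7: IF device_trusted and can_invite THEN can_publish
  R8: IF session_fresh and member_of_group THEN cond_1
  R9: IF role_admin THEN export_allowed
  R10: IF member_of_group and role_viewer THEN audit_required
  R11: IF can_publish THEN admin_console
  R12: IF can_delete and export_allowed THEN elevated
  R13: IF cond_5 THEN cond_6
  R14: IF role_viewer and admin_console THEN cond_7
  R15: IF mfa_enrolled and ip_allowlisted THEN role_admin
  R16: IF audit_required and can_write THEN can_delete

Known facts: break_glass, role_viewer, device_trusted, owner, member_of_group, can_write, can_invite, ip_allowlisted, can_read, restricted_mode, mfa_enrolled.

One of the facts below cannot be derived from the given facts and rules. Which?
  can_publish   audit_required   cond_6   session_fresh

cond_6

Round 1 — R1, R7, R10, R15, derive sso_linked, can_publish, audit_required, role_admin.
Round 2 — R4, R9, R11, R16, derive cond_2, export_allowed, admin_console, can_delete.
Round 3 — R12, R14, derive elevated, cond_7.
Round 4 — R5, derive session_fresh.
Round 5 — R3, R8, derive role_editor, cond_1.
Derived: audit_required (round 1), can_publish (round 1), session_fresh (round 4). cond_6 never appears in any round.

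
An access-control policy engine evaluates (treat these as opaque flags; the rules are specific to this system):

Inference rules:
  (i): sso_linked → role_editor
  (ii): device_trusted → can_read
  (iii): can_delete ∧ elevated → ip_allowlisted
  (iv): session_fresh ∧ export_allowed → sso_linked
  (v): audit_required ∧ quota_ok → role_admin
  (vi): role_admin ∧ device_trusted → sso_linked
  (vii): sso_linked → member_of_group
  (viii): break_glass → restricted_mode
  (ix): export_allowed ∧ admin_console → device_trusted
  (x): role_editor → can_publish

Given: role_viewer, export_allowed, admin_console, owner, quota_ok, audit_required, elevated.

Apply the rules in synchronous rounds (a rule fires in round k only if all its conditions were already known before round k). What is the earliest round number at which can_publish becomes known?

4

Round 1 — (v), (ix), derive role_admin, device_trusted.
Round 2 — (ii), (vi), derive can_read, sso_linked.
Round 3 — (i), (vii), derive role_editor, member_of_group.
Round 4 — (x), derive can_publish.
can_publish first appears in round 4.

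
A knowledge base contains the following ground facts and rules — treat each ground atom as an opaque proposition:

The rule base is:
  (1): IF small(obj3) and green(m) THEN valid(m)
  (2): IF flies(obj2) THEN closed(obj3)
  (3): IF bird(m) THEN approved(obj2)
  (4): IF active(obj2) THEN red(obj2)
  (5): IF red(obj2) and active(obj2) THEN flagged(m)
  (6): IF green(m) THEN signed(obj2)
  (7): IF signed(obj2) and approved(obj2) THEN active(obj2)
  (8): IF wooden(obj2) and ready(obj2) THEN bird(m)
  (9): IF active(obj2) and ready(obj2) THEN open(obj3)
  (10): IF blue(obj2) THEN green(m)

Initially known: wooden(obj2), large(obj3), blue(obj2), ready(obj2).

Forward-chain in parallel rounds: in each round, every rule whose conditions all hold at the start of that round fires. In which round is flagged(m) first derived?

5

Round 1: (8) [IF wooden(obj2) and ready(obj2) THEN bird(m)]; (10) [IF blue(obj2) THEN green(m)]. Adds bird(m), green(m).
Round 2: (3) [IF bird(m) THEN approved(obj2)]; (6) [IF green(m) THEN signed(obj2)]. Adds approved(obj2), signed(obj2).
Round 3: (7) [IF signed(obj2) and approved(obj2) THEN active(obj2)]. Adds active(obj2).
Round 4: (4) [IF active(obj2) THEN red(obj2)]; (9) [IF active(obj2) and ready(obj2) THEN open(obj3)]. Adds red(obj2), open(obj3).
Round 5: (5) [IF red(obj2) and active(obj2) THEN flagged(m)]. Adds flagged(m).
flagged(m) first appears in round 5.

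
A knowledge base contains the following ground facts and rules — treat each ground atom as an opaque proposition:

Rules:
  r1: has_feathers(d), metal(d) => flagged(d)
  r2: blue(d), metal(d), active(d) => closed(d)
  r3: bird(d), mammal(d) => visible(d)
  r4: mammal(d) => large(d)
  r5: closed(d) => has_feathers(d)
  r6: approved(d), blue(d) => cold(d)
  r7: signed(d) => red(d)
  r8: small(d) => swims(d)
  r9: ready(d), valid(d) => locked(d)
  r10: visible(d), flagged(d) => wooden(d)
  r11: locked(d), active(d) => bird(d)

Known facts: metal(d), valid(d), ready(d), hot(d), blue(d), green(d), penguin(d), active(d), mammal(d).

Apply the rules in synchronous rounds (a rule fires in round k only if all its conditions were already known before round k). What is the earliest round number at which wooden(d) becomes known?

Round 1: r2 [blue(d), metal(d), active(d) => closed(d)]; r4 [mammal(d) => large(d)]; r9 [ready(d), valid(d) => locked(d)]. Adds closed(d), large(d), locked(d).
Round 2: r5 [closed(d) => has_feathers(d)]; r11 [locked(d), active(d) => bird(d)]. Adds has_feathers(d), bird(d).
Round 3: r1 [has_feathers(d), metal(d) => flagged(d)]; r3 [bird(d), mammal(d) => visible(d)]. Adds flagged(d), visible(d).
Round 4: r10 [visible(d), flagged(d) => wooden(d)]. Adds wooden(d).
wooden(d) first appears in round 4.

4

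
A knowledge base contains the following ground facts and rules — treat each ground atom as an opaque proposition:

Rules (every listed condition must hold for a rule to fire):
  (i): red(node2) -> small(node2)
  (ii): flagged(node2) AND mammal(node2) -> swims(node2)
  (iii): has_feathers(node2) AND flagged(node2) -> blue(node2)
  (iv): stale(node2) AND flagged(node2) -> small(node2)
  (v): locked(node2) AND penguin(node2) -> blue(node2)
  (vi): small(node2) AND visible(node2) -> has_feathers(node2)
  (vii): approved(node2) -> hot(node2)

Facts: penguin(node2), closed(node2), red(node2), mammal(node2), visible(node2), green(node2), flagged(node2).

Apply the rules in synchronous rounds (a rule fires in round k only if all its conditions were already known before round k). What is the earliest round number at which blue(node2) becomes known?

3

Round 1 fires (i), (ii), giving small(node2), swims(node2).
Round 2 fires (vi), giving has_feathers(node2).
Round 3 fires (iii), giving blue(node2).
blue(node2) first appears in round 3.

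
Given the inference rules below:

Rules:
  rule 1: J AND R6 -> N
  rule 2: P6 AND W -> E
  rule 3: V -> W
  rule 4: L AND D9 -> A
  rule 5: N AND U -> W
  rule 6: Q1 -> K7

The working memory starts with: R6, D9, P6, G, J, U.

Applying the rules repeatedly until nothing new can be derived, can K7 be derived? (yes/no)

Round 1: rule 1 [J AND R6 -> N]. New: N.
Round 2: rule 5 [N AND U -> W]. New: W.
Round 3: rule 2 [P6 AND W -> E]. New: E.
Fixed point reached. K7 is concluded only by rule 6; rule 6 needs Q1 (never derived).

no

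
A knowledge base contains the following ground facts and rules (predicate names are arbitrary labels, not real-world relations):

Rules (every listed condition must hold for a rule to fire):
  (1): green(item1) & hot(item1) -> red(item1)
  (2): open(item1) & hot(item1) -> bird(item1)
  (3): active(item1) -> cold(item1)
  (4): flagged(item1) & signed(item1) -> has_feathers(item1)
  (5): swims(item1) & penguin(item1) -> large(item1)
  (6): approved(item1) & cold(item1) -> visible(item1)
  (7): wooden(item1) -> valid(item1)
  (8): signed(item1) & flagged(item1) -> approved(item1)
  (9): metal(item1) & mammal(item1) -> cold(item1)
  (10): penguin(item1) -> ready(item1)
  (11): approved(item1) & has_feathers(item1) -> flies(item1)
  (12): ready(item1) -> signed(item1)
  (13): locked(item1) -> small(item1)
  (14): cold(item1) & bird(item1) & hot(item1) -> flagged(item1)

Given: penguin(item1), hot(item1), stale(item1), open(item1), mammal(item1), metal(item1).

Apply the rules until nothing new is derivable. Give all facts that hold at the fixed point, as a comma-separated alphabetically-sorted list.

Round 1 fires (2), (9), (10), giving bird(item1), cold(item1), ready(item1).
Round 2 fires (12), (14), giving signed(item1), flagged(item1).
Round 3 fires (4), (8), giving has_feathers(item1), approved(item1).
Round 4 fires (6), (11), giving visible(item1), flies(item1).

approved(item1), bird(item1), cold(item1), flagged(item1), flies(item1), has_feathers(item1), hot(item1), mammal(item1), metal(item1), open(item1), penguin(item1), ready(item1), signed(item1), stale(item1), visible(item1)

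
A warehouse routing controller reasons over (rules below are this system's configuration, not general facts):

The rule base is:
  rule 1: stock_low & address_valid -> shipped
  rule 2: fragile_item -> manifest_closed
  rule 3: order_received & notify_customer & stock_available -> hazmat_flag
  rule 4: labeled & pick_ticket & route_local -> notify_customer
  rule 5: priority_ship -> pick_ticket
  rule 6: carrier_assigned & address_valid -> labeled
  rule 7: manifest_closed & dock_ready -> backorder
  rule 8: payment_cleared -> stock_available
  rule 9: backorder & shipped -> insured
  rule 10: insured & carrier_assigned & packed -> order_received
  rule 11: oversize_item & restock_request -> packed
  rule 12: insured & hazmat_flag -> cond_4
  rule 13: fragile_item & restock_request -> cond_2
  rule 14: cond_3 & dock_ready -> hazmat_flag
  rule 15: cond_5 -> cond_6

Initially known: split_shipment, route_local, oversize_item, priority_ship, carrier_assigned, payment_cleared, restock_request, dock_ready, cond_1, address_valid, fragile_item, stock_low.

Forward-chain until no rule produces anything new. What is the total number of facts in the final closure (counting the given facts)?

Round 1 — rule 1, rule 2, rule 5, rule 6, rule 8, rule 11, rule 13, derive shipped, manifest_closed, pick_ticket, labeled, stock_available, packed, cond_2.
Round 2 — rule 4, rule 7, derive notify_customer, backorder.
Round 3 — rule 9, derive insured.
Round 4 — rule 10, derive order_received.
Round 5 — rule 3, derive hazmat_flag.
Round 6 — rule 12, derive cond_4.
Closure: {address_valid, backorder, carrier_assigned, cond_1, cond_2, cond_4, dock_ready, fragile_item, hazmat_flag, insured, labeled, manifest_closed, notify_customer, order_received, oversize_item, packed, payment_cleared, pick_ticket, priority_ship, restock_request, route_local, shipped, split_shipment, stock_available, stock_low} — 25 facts.

25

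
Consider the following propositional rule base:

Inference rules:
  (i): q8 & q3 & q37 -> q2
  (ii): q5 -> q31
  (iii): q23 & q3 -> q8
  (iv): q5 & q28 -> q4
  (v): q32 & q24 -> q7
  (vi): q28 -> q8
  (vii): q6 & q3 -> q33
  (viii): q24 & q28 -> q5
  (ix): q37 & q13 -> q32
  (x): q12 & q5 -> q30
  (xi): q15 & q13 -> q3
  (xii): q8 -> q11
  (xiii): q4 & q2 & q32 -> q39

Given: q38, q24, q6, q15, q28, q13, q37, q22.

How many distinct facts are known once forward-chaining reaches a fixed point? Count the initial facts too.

19

[1] (vi) [q28 -> q8]; (viii) [q24 & q28 -> q5]; (ix) [q37 & q13 -> q32]; (xi) [q15 & q13 -> q3]. ⇒ new: q8, q5, q32, q3.
[2] (i) [q8 & q3 & q37 -> q2]; (ii) [q5 -> q31]; (iv) [q5 & q28 -> q4]; (v) [q32 & q24 -> q7]; (vii) [q6 & q3 -> q33]; (xii) [q8 -> q11]. ⇒ new: q2, q31, q4, q7, q33, q11.
[3] (xiii) [q4 & q2 & q32 -> q39]. ⇒ new: q39.
Closure: {q11, q13, q15, q2, q22, q24, q28, q3, q31, q32, q33, q37, q38, q39, q4, q5, q6, q7, q8} — 19 facts.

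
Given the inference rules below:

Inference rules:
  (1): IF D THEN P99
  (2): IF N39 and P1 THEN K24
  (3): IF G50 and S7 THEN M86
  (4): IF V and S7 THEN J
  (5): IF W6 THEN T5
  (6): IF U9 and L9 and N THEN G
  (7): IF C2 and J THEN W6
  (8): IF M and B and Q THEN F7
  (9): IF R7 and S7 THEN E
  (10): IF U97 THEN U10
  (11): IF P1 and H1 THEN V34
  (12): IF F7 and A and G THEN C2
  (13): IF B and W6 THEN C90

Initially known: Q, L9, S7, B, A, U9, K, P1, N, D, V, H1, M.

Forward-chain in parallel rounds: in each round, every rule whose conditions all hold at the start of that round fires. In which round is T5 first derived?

4

Round 1: (1) [IF D THEN P99]; (4) [IF V and S7 THEN J]; (6) [IF U9 and L9 and N THEN G]; (8) [IF M and B and Q THEN F7]; (11) [IF P1 and H1 THEN V34]. Adds P99, J, G, F7, V34.
Round 2: (12) [IF F7 and A and G THEN C2]. Adds C2.
Round 3: (7) [IF C2 and J THEN W6]. Adds W6.
Round 4: (5) [IF W6 THEN T5]; (13) [IF B and W6 THEN C90]. Adds T5, C90.
T5 first appears in round 4.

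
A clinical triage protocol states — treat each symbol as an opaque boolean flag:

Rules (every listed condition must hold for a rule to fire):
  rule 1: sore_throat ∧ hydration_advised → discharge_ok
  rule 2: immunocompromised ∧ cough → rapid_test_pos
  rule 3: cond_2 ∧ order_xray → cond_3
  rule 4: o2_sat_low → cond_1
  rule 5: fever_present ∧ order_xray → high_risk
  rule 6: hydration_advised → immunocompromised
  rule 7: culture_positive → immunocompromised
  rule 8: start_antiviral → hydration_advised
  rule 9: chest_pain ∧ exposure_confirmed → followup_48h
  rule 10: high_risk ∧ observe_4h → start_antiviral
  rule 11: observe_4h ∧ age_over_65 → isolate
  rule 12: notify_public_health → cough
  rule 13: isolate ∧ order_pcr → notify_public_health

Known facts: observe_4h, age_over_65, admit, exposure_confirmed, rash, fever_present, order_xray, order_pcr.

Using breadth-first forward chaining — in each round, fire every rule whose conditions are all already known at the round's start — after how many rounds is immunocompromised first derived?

4

Round 1: rule 5 [fever_present ∧ order_xray → high_risk]; rule 11 [observe_4h ∧ age_over_65 → isolate]. Adds high_risk, isolate.
Round 2: rule 10 [high_risk ∧ observe_4h → start_antiviral]; rule 13 [isolate ∧ order_pcr → notify_public_health]. Adds start_antiviral, notify_public_health.
Round 3: rule 8 [start_antiviral → hydration_advised]; rule 12 [notify_public_health → cough]. Adds hydration_advised, cough.
Round 4: rule 6 [hydration_advised → immunocompromised]. Adds immunocompromised.
immunocompromised first appears in round 4.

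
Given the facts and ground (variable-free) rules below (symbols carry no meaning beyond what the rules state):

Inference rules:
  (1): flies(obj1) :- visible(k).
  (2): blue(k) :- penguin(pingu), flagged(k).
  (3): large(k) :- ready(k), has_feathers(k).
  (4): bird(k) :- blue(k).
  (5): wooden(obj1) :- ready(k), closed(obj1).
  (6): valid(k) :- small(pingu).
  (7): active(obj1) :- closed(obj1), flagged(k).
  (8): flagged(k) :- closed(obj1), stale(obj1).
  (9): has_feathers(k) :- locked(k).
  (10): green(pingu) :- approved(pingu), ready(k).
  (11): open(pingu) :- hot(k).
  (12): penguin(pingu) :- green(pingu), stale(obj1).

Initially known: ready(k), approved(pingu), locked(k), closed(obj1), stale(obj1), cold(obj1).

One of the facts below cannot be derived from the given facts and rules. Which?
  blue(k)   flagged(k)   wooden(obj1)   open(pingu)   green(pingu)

Round 1: (5) [wooden(obj1) :- ready(k), closed(obj1).]; (8) [flagged(k) :- closed(obj1), stale(obj1).]; (9) [has_feathers(k) :- locked(k).]; (10) [green(pingu) :- approved(pingu), ready(k).]. New: wooden(obj1), flagged(k), has_feathers(k), green(pingu).
Round 2: (3) [large(k) :- ready(k), has_feathers(k).]; (7) [active(obj1) :- closed(obj1), flagged(k).]; (12) [penguin(pingu) :- green(pingu), stale(obj1).]. New: large(k), active(obj1), penguin(pingu).
Round 3: (2) [blue(k) :- penguin(pingu), flagged(k).]. New: blue(k).
Round 4: (4) [bird(k) :- blue(k).]. New: bird(k).
Derived: blue(k) (round 3), wooden(obj1) (round 1), flagged(k) (round 1), green(pingu) (round 1). open(pingu) never appears in any round.

open(pingu)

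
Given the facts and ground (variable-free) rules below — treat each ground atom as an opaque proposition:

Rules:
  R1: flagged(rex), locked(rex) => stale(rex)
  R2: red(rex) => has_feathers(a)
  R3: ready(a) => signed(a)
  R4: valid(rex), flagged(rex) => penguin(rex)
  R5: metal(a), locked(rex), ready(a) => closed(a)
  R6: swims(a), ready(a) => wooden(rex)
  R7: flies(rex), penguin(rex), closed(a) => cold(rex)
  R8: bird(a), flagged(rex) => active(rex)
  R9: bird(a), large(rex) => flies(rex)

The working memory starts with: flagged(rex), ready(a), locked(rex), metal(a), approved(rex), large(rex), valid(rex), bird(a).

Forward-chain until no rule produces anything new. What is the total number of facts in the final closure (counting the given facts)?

15

[1] R1 [flagged(rex), locked(rex) => stale(rex)]; R3 [ready(a) => signed(a)]; R4 [valid(rex), flagged(rex) => penguin(rex)]; R5 [metal(a), locked(rex), ready(a) => closed(a)]; R8 [bird(a), flagged(rex) => active(rex)]; R9 [bird(a), large(rex) => flies(rex)]. ⇒ new: stale(rex), signed(a), penguin(rex), closed(a), active(rex), flies(rex).
[2] R7 [flies(rex), penguin(rex), closed(a) => cold(rex)]. ⇒ new: cold(rex).
Closure: {active(rex), approved(rex), bird(a), closed(a), cold(rex), flagged(rex), flies(rex), large(rex), locked(rex), metal(a), penguin(rex), ready(a), signed(a), stale(rex), valid(rex)} — 15 facts.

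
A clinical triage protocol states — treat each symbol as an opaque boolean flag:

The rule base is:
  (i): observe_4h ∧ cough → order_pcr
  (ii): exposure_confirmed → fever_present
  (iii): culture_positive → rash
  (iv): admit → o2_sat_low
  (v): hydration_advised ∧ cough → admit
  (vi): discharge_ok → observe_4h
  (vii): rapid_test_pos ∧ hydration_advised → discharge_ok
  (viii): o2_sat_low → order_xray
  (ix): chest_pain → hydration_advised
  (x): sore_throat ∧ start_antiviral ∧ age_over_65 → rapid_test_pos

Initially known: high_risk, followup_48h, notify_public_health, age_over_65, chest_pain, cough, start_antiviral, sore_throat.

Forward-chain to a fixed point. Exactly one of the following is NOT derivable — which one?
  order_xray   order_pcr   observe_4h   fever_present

fever_present

Round 1 — (ix), (x), derive hydration_advised, rapid_test_pos.
Round 2 — (v), (vii), derive admit, discharge_ok.
Round 3 — (iv), (vi), derive o2_sat_low, observe_4h.
Round 4 — (i), (viii), derive order_pcr, order_xray.
Derived: order_pcr (round 4), observe_4h (round 3), order_xray (round 4). fever_present never appears in any round.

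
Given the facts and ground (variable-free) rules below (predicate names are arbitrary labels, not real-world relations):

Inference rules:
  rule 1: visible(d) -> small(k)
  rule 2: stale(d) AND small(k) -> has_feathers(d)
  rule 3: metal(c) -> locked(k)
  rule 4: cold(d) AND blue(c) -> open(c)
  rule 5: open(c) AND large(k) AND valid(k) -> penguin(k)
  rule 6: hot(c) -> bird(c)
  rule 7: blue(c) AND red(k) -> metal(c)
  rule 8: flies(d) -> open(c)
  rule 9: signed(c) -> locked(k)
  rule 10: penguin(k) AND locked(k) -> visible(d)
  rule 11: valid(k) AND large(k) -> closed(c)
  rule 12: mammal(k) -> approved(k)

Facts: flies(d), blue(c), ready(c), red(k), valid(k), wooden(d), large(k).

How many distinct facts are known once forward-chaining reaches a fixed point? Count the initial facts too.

14

Round 1: rule 7 [blue(c) AND red(k) -> metal(c)]; rule 8 [flies(d) -> open(c)]; rule 11 [valid(k) AND large(k) -> closed(c)]. Adds metal(c), open(c), closed(c).
Round 2: rule 3 [metal(c) -> locked(k)]; rule 5 [open(c) AND large(k) AND valid(k) -> penguin(k)]. Adds locked(k), penguin(k).
Round 3: rule 10 [penguin(k) AND locked(k) -> visible(d)]. Adds visible(d).
Round 4: rule 1 [visible(d) -> small(k)]. Adds small(k).
Closure: {blue(c), closed(c), flies(d), large(k), locked(k), metal(c), open(c), penguin(k), ready(c), red(k), small(k), valid(k), visible(d), wooden(d)} — 14 facts.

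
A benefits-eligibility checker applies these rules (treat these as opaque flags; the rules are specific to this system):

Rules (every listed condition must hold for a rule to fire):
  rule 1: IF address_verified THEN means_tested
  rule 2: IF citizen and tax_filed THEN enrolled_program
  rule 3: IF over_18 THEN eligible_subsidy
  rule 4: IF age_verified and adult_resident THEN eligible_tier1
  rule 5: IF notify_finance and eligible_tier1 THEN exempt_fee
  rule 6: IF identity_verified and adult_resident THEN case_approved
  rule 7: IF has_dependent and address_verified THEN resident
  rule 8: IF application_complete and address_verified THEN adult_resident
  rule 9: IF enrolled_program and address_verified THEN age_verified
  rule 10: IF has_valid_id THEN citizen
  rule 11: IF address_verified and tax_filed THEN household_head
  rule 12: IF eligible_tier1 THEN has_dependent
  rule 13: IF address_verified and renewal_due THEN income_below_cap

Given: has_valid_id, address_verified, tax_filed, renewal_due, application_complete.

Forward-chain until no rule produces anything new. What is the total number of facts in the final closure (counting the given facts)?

15

Round 1: rule 1 [IF address_verified THEN means_tested]; rule 8 [IF application_complete and address_verified THEN adult_resident]; rule 10 [IF has_valid_id THEN citizen]; rule 11 [IF address_verified and tax_filed THEN household_head]; rule 13 [IF address_verified and renewal_due THEN income_below_cap]. Adds means_tested, adult_resident, citizen, household_head, income_below_cap.
Round 2: rule 2 [IF citizen and tax_filed THEN enrolled_program]. Adds enrolled_program.
Round 3: rule 9 [IF enrolled_program and address_verified THEN age_verified]. Adds age_verified.
Round 4: rule 4 [IF age_verified and adult_resident THEN eligible_tier1]. Adds eligible_tier1.
Round 5: rule 12 [IF eligible_tier1 THEN has_dependent]. Adds has_dependent.
Round 6: rule 7 [IF has_dependent and address_verified THEN resident]. Adds resident.
Closure: {address_verified, adult_resident, age_verified, application_complete, citizen, eligible_tier1, enrolled_program, has_dependent, has_valid_id, household_head, income_below_cap, means_tested, renewal_due, resident, tax_filed} — 15 facts.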